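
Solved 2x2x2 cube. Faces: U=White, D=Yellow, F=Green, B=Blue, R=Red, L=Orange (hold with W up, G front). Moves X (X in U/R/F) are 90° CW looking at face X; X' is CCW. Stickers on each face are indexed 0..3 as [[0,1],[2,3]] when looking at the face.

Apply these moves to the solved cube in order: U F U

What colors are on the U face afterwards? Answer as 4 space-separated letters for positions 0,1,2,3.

After move 1 (U): U=WWWW F=RRGG R=BBRR B=OOBB L=GGOO
After move 2 (F): F=GRGR U=WWOG R=WBWR D=RBYY L=GYOY
After move 3 (U): U=OWGW F=WBGR R=OOWR B=GYBB L=GROY
Query: U face = OWGW

Answer: O W G W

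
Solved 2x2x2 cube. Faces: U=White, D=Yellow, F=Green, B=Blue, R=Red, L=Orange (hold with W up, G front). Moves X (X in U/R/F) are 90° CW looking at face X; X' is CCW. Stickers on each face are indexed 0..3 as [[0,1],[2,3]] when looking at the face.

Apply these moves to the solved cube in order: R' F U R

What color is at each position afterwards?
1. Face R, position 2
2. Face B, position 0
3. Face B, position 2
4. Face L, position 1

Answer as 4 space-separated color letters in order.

After move 1 (R'): R=RRRR U=WBWB F=GWGW D=YGYG B=YBYB
After move 2 (F): F=GGWW U=WBOO R=WRBR D=RRYG L=OYOG
After move 3 (U): U=OWOB F=WRWW R=YBBR B=OYYB L=GGOG
After move 4 (R): R=BYRB U=OROW F=WRWG D=RYYO B=BYWB
Query 1: R[2] = R
Query 2: B[0] = B
Query 3: B[2] = W
Query 4: L[1] = G

Answer: R B W G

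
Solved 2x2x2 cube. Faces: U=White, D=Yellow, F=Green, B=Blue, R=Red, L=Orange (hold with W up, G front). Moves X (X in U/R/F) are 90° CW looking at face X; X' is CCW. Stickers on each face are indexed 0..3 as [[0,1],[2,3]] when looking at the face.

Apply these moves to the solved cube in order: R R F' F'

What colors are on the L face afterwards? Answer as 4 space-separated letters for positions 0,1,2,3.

Answer: O R O R

Derivation:
After move 1 (R): R=RRRR U=WGWG F=GYGY D=YBYB B=WBWB
After move 2 (R): R=RRRR U=WYWY F=GBGB D=YWYW B=GBGB
After move 3 (F'): F=BBGG U=WYRR R=WRYR D=OOYW L=OYOW
After move 4 (F'): F=BGBG U=WYWY R=OROR D=YWYW L=OROR
Query: L face = OROR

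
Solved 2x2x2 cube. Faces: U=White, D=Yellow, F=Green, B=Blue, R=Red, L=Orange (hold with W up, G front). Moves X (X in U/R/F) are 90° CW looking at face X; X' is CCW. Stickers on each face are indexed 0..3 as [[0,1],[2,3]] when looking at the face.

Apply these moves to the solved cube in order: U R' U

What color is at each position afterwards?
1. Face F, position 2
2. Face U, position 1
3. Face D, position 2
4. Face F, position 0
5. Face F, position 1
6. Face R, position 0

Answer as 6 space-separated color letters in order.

Answer: G W Y B R Y

Derivation:
After move 1 (U): U=WWWW F=RRGG R=BBRR B=OOBB L=GGOO
After move 2 (R'): R=BRBR U=WBWO F=RWGW D=YRYG B=YOYB
After move 3 (U): U=WWOB F=BRGW R=YOBR B=GGYB L=RWOO
Query 1: F[2] = G
Query 2: U[1] = W
Query 3: D[2] = Y
Query 4: F[0] = B
Query 5: F[1] = R
Query 6: R[0] = Y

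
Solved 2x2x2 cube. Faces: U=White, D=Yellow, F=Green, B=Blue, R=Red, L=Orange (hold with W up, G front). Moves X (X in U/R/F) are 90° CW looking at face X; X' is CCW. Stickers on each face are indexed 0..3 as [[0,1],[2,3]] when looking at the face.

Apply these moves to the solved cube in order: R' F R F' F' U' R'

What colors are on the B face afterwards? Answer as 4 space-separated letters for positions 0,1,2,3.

Answer: Y W O B

Derivation:
After move 1 (R'): R=RRRR U=WBWB F=GWGW D=YGYG B=YBYB
After move 2 (F): F=GGWW U=WBOO R=WRBR D=RRYG L=OYOG
After move 3 (R): R=BWRR U=WGOW F=GRWG D=RYYY B=OBBB
After move 4 (F'): F=RGGW U=WGBR R=YWRR D=YGYY L=OWOO
After move 5 (F'): F=GWRG U=WGYR R=GWYR D=WOYY L=OROB
After move 6 (U'): U=GRWY F=ORRG R=GWYR B=GWBB L=OBOB
After move 7 (R'): R=WRGY U=GBWG F=ORRY D=WRYG B=YWOB
Query: B face = YWOB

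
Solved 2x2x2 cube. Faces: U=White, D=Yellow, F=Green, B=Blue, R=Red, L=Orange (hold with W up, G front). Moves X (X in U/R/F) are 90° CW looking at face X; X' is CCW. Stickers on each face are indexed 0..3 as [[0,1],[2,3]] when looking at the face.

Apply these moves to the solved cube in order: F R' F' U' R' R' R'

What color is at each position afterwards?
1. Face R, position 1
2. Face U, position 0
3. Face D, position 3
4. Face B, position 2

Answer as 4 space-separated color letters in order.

Answer: W B G W

Derivation:
After move 1 (F): F=GGGG U=WWOO R=WRWR D=RRYY L=OYOY
After move 2 (R'): R=RRWW U=WBOB F=GWGO D=RGYG B=YBRB
After move 3 (F'): F=WOGG U=WBRW R=GRRW D=YYYG L=OBOO
After move 4 (U'): U=BWWR F=OBGG R=WORW B=GRRB L=YBOO
After move 5 (R'): R=OWWR U=BRWG F=OWGR D=YBYG B=GRYB
After move 6 (R'): R=WROW U=BYWG F=ORGG D=YWYR B=GRBB
After move 7 (R'): R=RWWO U=BBWG F=OYGG D=YRYG B=RRWB
Query 1: R[1] = W
Query 2: U[0] = B
Query 3: D[3] = G
Query 4: B[2] = W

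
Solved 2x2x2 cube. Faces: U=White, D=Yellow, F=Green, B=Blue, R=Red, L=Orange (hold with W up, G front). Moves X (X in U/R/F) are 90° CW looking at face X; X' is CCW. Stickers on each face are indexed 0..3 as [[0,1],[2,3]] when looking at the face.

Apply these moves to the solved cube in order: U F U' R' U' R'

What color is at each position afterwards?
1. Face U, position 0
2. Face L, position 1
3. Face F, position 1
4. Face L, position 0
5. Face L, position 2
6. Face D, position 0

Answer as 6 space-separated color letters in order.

After move 1 (U): U=WWWW F=RRGG R=BBRR B=OOBB L=GGOO
After move 2 (F): F=GRGR U=WWOG R=WBWR D=RBYY L=GYOY
After move 3 (U'): U=WGWO F=GYGR R=GRWR B=WBBB L=OOOY
After move 4 (R'): R=RRGW U=WBWW F=GGGO D=RYYR B=YBBB
After move 5 (U'): U=BWWW F=OOGO R=GGGW B=RRBB L=YBOY
After move 6 (R'): R=GWGG U=BBWR F=OWGW D=ROYO B=RRYB
Query 1: U[0] = B
Query 2: L[1] = B
Query 3: F[1] = W
Query 4: L[0] = Y
Query 5: L[2] = O
Query 6: D[0] = R

Answer: B B W Y O R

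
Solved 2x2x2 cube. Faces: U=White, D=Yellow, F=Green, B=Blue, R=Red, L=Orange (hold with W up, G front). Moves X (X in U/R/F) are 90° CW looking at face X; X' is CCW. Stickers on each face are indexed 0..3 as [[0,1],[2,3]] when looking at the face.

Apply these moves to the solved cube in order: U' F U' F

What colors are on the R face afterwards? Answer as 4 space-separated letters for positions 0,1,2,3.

After move 1 (U'): U=WWWW F=OOGG R=GGRR B=RRBB L=BBOO
After move 2 (F): F=GOGO U=WWOB R=WGWR D=RGYY L=BYOY
After move 3 (U'): U=WBWO F=BYGO R=GOWR B=WGBB L=RROY
After move 4 (F): F=GBOY U=WBYR R=WOOR D=WGYY L=RROG
Query: R face = WOOR

Answer: W O O R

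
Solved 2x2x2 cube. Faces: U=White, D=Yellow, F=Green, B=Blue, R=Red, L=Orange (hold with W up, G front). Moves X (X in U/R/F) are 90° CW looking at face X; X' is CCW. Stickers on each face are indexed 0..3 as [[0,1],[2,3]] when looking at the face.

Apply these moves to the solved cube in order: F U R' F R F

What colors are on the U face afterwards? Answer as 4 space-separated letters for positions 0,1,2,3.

After move 1 (F): F=GGGG U=WWOO R=WRWR D=RRYY L=OYOY
After move 2 (U): U=OWOW F=WRGG R=BBWR B=OYBB L=GGOY
After move 3 (R'): R=BRBW U=OBOO F=WWGW D=RRYG B=YYRB
After move 4 (F): F=GWWW U=OBYG R=OROW D=BBYG L=GROR
After move 5 (R): R=OOWR U=OWYW F=GBWG D=BRYY B=GYBB
After move 6 (F): F=WGGB U=OWRR R=YOWR D=WOYY L=GBOR
Query: U face = OWRR

Answer: O W R R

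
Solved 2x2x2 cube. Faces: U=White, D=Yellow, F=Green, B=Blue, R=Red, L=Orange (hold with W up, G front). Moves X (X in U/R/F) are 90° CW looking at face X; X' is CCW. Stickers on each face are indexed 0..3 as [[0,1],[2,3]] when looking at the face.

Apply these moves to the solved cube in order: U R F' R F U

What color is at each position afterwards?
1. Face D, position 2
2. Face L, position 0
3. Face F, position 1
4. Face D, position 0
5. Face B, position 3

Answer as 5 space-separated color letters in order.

Answer: Y R B B B

Derivation:
After move 1 (U): U=WWWW F=RRGG R=BBRR B=OOBB L=GGOO
After move 2 (R): R=RBRB U=WRWG F=RYGY D=YBYO B=WOWB
After move 3 (F'): F=YYRG U=WRRR R=BBYB D=GOYO L=GGOW
After move 4 (R): R=YBBB U=WYRG F=YORO D=GWYW B=RORB
After move 5 (F): F=RYOO U=WYWG R=RBGB D=BYYW L=GGOW
After move 6 (U): U=WWGY F=RBOO R=ROGB B=GGRB L=RYOW
Query 1: D[2] = Y
Query 2: L[0] = R
Query 3: F[1] = B
Query 4: D[0] = B
Query 5: B[3] = B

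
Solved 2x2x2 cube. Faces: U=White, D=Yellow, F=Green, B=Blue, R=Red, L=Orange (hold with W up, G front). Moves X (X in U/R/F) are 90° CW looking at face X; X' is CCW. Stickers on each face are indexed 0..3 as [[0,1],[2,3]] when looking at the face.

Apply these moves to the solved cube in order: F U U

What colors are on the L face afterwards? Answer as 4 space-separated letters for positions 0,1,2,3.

After move 1 (F): F=GGGG U=WWOO R=WRWR D=RRYY L=OYOY
After move 2 (U): U=OWOW F=WRGG R=BBWR B=OYBB L=GGOY
After move 3 (U): U=OOWW F=BBGG R=OYWR B=GGBB L=WROY
Query: L face = WROY

Answer: W R O Y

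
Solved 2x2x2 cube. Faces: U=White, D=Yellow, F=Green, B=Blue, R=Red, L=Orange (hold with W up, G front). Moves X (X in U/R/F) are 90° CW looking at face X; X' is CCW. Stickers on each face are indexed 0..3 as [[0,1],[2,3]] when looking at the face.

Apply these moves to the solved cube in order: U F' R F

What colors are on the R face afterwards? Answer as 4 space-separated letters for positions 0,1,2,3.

Answer: B Y G B

Derivation:
After move 1 (U): U=WWWW F=RRGG R=BBRR B=OOBB L=GGOO
After move 2 (F'): F=RGRG U=WWBR R=YBYR D=GOYY L=GWOW
After move 3 (R): R=YYRB U=WGBG F=RORY D=GBYO B=ROWB
After move 4 (F): F=RRYO U=WGWW R=BYGB D=RYYO L=GGOB
Query: R face = BYGB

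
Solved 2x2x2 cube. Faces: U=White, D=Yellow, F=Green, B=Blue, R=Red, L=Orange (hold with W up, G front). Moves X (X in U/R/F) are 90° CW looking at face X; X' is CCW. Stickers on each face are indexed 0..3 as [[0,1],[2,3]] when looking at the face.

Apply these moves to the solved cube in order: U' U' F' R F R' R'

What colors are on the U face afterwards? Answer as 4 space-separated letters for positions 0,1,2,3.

After move 1 (U'): U=WWWW F=OOGG R=GGRR B=RRBB L=BBOO
After move 2 (U'): U=WWWW F=BBGG R=OORR B=GGBB L=RROO
After move 3 (F'): F=BGBG U=WWOR R=YOYR D=ROYY L=RWOW
After move 4 (R): R=YYRO U=WGOG F=BOBY D=RBYG B=RGWB
After move 5 (F): F=BBYO U=WGWW R=OYGO D=RYYG L=RROB
After move 6 (R'): R=YOOG U=WWWR F=BGYW D=RBYO B=GGYB
After move 7 (R'): R=OGYO U=WYWG F=BWYR D=RGYW B=OGBB
Query: U face = WYWG

Answer: W Y W G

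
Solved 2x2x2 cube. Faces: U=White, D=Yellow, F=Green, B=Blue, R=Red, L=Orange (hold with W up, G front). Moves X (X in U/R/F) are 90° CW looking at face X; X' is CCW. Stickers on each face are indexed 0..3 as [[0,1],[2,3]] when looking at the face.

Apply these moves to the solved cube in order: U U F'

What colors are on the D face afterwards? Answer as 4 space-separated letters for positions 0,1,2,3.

After move 1 (U): U=WWWW F=RRGG R=BBRR B=OOBB L=GGOO
After move 2 (U): U=WWWW F=BBGG R=OORR B=GGBB L=RROO
After move 3 (F'): F=BGBG U=WWOR R=YOYR D=ROYY L=RWOW
Query: D face = ROYY

Answer: R O Y Y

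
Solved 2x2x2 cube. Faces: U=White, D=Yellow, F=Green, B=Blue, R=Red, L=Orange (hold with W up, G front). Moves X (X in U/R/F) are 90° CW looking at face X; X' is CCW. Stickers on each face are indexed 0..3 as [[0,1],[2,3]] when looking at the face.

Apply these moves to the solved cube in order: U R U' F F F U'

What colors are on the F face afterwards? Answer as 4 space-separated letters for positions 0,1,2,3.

Answer: W W G G

Derivation:
After move 1 (U): U=WWWW F=RRGG R=BBRR B=OOBB L=GGOO
After move 2 (R): R=RBRB U=WRWG F=RYGY D=YBYO B=WOWB
After move 3 (U'): U=RGWW F=GGGY R=RYRB B=RBWB L=WOOO
After move 4 (F): F=GGYG U=RGOO R=WYWB D=RRYO L=WYOB
After move 5 (F): F=YGGG U=RGBY R=OYOB D=WWYO L=WROR
After move 6 (F): F=GYGG U=RGRR R=BYYB D=OOYO L=WWOW
After move 7 (U'): U=GRRR F=WWGG R=GYYB B=BYWB L=RBOW
Query: F face = WWGG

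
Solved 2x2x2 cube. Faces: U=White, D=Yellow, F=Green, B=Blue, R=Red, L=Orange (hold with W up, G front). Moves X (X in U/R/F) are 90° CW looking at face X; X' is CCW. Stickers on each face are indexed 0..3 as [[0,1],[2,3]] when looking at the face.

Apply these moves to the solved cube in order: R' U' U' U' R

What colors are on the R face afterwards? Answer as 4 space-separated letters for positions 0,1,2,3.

After move 1 (R'): R=RRRR U=WBWB F=GWGW D=YGYG B=YBYB
After move 2 (U'): U=BBWW F=OOGW R=GWRR B=RRYB L=YBOO
After move 3 (U'): U=BWBW F=YBGW R=OORR B=GWYB L=RROO
After move 4 (U'): U=WWBB F=RRGW R=YBRR B=OOYB L=GWOO
After move 5 (R): R=RYRB U=WRBW F=RGGG D=YYYO B=BOWB
Query: R face = RYRB

Answer: R Y R B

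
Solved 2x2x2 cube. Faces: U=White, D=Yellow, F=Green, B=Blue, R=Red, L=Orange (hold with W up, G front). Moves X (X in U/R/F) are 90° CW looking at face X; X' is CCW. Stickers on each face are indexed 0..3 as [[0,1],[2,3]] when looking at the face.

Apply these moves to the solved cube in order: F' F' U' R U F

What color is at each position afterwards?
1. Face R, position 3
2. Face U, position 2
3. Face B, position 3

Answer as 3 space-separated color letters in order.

After move 1 (F'): F=GGGG U=WWRR R=YRYR D=OOYY L=OWOW
After move 2 (F'): F=GGGG U=WWYY R=OROR D=WWYY L=OROR
After move 3 (U'): U=WYWY F=ORGG R=GGOR B=ORBB L=BBOR
After move 4 (R): R=OGRG U=WRWG F=OWGY D=WBYO B=YRYB
After move 5 (U): U=WWGR F=OGGY R=YRRG B=BBYB L=OWOR
After move 6 (F): F=GOYG U=WWRW R=GRRG D=RYYO L=OWOB
Query 1: R[3] = G
Query 2: U[2] = R
Query 3: B[3] = B

Answer: G R B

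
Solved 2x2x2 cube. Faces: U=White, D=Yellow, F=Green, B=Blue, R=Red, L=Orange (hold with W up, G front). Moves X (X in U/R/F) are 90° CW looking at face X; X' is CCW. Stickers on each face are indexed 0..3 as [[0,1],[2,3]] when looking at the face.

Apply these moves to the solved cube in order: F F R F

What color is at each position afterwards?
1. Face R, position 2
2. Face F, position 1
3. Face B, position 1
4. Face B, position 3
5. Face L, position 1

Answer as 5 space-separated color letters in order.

After move 1 (F): F=GGGG U=WWOO R=WRWR D=RRYY L=OYOY
After move 2 (F): F=GGGG U=WWYY R=OROR D=WWYY L=OROR
After move 3 (R): R=OORR U=WGYG F=GWGY D=WBYB B=YBWB
After move 4 (F): F=GGYW U=WGRR R=YOGR D=ROYB L=OWOB
Query 1: R[2] = G
Query 2: F[1] = G
Query 3: B[1] = B
Query 4: B[3] = B
Query 5: L[1] = W

Answer: G G B B W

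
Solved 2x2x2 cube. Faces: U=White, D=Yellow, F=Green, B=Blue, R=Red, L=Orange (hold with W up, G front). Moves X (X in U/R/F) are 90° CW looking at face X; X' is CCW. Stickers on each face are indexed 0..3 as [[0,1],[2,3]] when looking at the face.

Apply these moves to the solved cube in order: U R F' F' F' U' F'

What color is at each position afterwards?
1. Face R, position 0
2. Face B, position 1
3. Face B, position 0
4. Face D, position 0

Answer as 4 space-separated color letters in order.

Answer: R B W O

Derivation:
After move 1 (U): U=WWWW F=RRGG R=BBRR B=OOBB L=GGOO
After move 2 (R): R=RBRB U=WRWG F=RYGY D=YBYO B=WOWB
After move 3 (F'): F=YYRG U=WRRR R=BBYB D=GOYO L=GGOW
After move 4 (F'): F=YGYR U=WRBY R=OBGB D=GWYO L=GROR
After move 5 (F'): F=GRYY U=WROG R=WBGB D=RRYO L=GYOB
After move 6 (U'): U=RGWO F=GYYY R=GRGB B=WBWB L=WOOB
After move 7 (F'): F=YYGY U=RGGG R=RRRB D=OBYO L=WOOW
Query 1: R[0] = R
Query 2: B[1] = B
Query 3: B[0] = W
Query 4: D[0] = O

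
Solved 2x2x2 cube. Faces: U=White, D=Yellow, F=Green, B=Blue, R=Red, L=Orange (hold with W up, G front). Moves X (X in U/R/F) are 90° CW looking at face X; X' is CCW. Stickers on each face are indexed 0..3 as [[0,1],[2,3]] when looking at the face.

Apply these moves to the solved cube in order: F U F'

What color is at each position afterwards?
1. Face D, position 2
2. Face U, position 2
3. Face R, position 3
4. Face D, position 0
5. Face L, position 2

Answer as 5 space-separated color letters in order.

After move 1 (F): F=GGGG U=WWOO R=WRWR D=RRYY L=OYOY
After move 2 (U): U=OWOW F=WRGG R=BBWR B=OYBB L=GGOY
After move 3 (F'): F=RGWG U=OWBW R=RBRR D=GYYY L=GWOO
Query 1: D[2] = Y
Query 2: U[2] = B
Query 3: R[3] = R
Query 4: D[0] = G
Query 5: L[2] = O

Answer: Y B R G O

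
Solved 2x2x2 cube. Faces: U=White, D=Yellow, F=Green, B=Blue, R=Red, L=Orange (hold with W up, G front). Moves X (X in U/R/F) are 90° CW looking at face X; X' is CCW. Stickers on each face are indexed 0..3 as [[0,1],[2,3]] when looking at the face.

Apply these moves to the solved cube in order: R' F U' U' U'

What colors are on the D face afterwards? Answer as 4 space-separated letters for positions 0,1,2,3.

After move 1 (R'): R=RRRR U=WBWB F=GWGW D=YGYG B=YBYB
After move 2 (F): F=GGWW U=WBOO R=WRBR D=RRYG L=OYOG
After move 3 (U'): U=BOWO F=OYWW R=GGBR B=WRYB L=YBOG
After move 4 (U'): U=OOBW F=YBWW R=OYBR B=GGYB L=WROG
After move 5 (U'): U=OWOB F=WRWW R=YBBR B=OYYB L=GGOG
Query: D face = RRYG

Answer: R R Y G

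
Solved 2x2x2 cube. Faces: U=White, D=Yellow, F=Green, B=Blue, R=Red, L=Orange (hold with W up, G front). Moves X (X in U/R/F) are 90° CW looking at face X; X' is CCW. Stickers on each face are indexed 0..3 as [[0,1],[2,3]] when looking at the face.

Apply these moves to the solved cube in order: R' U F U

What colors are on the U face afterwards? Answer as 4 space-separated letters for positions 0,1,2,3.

Answer: O W W W

Derivation:
After move 1 (R'): R=RRRR U=WBWB F=GWGW D=YGYG B=YBYB
After move 2 (U): U=WWBB F=RRGW R=YBRR B=OOYB L=GWOO
After move 3 (F): F=GRWR U=WWOW R=BBBR D=RYYG L=GYOG
After move 4 (U): U=OWWW F=BBWR R=OOBR B=GYYB L=GROG
Query: U face = OWWW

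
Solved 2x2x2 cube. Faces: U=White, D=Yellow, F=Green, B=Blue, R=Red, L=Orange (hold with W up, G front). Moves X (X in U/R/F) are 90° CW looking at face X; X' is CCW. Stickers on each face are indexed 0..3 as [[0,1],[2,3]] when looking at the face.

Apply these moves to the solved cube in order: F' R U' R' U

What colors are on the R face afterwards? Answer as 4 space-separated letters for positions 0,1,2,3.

Answer: B Y G R

Derivation:
After move 1 (F'): F=GGGG U=WWRR R=YRYR D=OOYY L=OWOW
After move 2 (R): R=YYRR U=WGRG F=GOGY D=OBYB B=RBWB
After move 3 (U'): U=GGWR F=OWGY R=GORR B=YYWB L=RBOW
After move 4 (R'): R=ORGR U=GWWY F=OGGR D=OWYY B=BYBB
After move 5 (U): U=WGYW F=ORGR R=BYGR B=RBBB L=OGOW
Query: R face = BYGR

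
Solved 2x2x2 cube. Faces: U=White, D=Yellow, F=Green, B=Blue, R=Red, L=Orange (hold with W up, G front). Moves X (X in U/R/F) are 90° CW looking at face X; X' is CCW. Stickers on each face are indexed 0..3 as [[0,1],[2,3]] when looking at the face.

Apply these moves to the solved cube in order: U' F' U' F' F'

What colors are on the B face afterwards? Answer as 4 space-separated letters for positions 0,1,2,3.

Answer: Y G B B

Derivation:
After move 1 (U'): U=WWWW F=OOGG R=GGRR B=RRBB L=BBOO
After move 2 (F'): F=OGOG U=WWGR R=YGYR D=BOYY L=BWOW
After move 3 (U'): U=WRWG F=BWOG R=OGYR B=YGBB L=RROW
After move 4 (F'): F=WGBO U=WROY R=OGBR D=RWYY L=RGOW
After move 5 (F'): F=GOWB U=WROB R=WGRR D=GWYY L=RYOO
Query: B face = YGBB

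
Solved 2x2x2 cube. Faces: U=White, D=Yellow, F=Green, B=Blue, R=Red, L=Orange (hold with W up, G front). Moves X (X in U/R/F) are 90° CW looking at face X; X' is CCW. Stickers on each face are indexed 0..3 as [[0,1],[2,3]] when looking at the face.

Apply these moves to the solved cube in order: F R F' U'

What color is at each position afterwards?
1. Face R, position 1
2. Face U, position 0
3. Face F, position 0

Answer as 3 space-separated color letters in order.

Answer: Y G O

Derivation:
After move 1 (F): F=GGGG U=WWOO R=WRWR D=RRYY L=OYOY
After move 2 (R): R=WWRR U=WGOG F=GRGY D=RBYB B=OBWB
After move 3 (F'): F=RYGG U=WGWR R=BWRR D=YYYB L=OGOO
After move 4 (U'): U=GRWW F=OGGG R=RYRR B=BWWB L=OBOO
Query 1: R[1] = Y
Query 2: U[0] = G
Query 3: F[0] = O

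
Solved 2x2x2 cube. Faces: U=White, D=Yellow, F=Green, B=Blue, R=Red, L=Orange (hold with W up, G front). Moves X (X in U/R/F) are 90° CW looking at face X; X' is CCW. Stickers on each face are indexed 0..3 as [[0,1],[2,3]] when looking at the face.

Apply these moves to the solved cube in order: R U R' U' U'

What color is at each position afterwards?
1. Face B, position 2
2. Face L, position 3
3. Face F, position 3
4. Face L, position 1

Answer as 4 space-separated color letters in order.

Answer: B O G R

Derivation:
After move 1 (R): R=RRRR U=WGWG F=GYGY D=YBYB B=WBWB
After move 2 (U): U=WWGG F=RRGY R=WBRR B=OOWB L=GYOO
After move 3 (R'): R=BRWR U=WWGO F=RWGG D=YRYY B=BOBB
After move 4 (U'): U=WOWG F=GYGG R=RWWR B=BRBB L=BOOO
After move 5 (U'): U=OGWW F=BOGG R=GYWR B=RWBB L=BROO
Query 1: B[2] = B
Query 2: L[3] = O
Query 3: F[3] = G
Query 4: L[1] = R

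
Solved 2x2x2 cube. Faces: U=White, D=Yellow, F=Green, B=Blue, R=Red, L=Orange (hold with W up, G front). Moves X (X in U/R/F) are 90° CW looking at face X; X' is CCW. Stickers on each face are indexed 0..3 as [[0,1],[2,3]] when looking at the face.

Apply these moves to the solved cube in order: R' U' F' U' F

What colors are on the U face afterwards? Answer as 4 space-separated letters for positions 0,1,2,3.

After move 1 (R'): R=RRRR U=WBWB F=GWGW D=YGYG B=YBYB
After move 2 (U'): U=BBWW F=OOGW R=GWRR B=RRYB L=YBOO
After move 3 (F'): F=OWOG U=BBGR R=GWYR D=BOYG L=YWOW
After move 4 (U'): U=BRBG F=YWOG R=OWYR B=GWYB L=RROW
After move 5 (F): F=OYGW U=BRWR R=BWGR D=YOYG L=RBOO
Query: U face = BRWR

Answer: B R W R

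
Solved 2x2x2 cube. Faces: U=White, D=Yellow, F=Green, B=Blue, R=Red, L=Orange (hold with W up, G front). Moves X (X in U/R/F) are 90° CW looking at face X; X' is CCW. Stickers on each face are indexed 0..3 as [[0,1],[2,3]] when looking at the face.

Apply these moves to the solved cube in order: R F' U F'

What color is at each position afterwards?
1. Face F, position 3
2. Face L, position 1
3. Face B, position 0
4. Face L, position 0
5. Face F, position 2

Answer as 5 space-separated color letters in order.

After move 1 (R): R=RRRR U=WGWG F=GYGY D=YBYB B=WBWB
After move 2 (F'): F=YYGG U=WGRR R=BRYR D=OOYB L=OGOW
After move 3 (U): U=RWRG F=BRGG R=WBYR B=OGWB L=YYOW
After move 4 (F'): F=RGBG U=RWWY R=OBOR D=YWYB L=YGOR
Query 1: F[3] = G
Query 2: L[1] = G
Query 3: B[0] = O
Query 4: L[0] = Y
Query 5: F[2] = B

Answer: G G O Y B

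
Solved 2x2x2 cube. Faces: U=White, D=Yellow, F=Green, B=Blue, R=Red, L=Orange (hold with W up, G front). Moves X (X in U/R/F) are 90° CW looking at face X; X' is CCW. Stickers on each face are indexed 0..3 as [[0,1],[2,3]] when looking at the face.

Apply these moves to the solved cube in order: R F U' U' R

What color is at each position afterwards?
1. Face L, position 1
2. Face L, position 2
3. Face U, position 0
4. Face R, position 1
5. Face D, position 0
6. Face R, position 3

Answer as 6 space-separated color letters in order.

Answer: R O O O R Y

Derivation:
After move 1 (R): R=RRRR U=WGWG F=GYGY D=YBYB B=WBWB
After move 2 (F): F=GGYY U=WGOO R=WRGR D=RRYB L=OYOB
After move 3 (U'): U=GOWO F=OYYY R=GGGR B=WRWB L=WBOB
After move 4 (U'): U=OOGW F=WBYY R=OYGR B=GGWB L=WROB
After move 5 (R): R=GORY U=OBGY F=WRYB D=RWYG B=WGOB
Query 1: L[1] = R
Query 2: L[2] = O
Query 3: U[0] = O
Query 4: R[1] = O
Query 5: D[0] = R
Query 6: R[3] = Y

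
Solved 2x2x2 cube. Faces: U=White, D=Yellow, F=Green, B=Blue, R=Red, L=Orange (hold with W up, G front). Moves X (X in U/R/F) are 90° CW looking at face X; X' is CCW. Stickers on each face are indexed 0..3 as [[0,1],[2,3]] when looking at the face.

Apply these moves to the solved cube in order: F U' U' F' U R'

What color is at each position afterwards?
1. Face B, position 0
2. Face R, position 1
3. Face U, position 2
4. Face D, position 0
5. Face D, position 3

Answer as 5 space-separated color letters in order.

Answer: Y R W R G

Derivation:
After move 1 (F): F=GGGG U=WWOO R=WRWR D=RRYY L=OYOY
After move 2 (U'): U=WOWO F=OYGG R=GGWR B=WRBB L=BBOY
After move 3 (U'): U=OOWW F=BBGG R=OYWR B=GGBB L=WROY
After move 4 (F'): F=BGBG U=OOOW R=RYRR D=RYYY L=WWOW
After move 5 (U): U=OOWO F=RYBG R=GGRR B=WWBB L=BGOW
After move 6 (R'): R=GRGR U=OBWW F=ROBO D=RYYG B=YWYB
Query 1: B[0] = Y
Query 2: R[1] = R
Query 3: U[2] = W
Query 4: D[0] = R
Query 5: D[3] = G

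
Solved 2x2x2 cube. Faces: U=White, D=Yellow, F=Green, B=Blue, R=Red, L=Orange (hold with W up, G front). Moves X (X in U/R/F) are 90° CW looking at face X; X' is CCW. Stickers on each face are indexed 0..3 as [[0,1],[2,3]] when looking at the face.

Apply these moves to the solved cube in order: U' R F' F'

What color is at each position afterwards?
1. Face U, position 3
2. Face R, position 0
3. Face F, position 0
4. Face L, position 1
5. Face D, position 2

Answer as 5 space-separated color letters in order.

Answer: Y O Y R Y

Derivation:
After move 1 (U'): U=WWWW F=OOGG R=GGRR B=RRBB L=BBOO
After move 2 (R): R=RGRG U=WOWG F=OYGY D=YBYR B=WRWB
After move 3 (F'): F=YYOG U=WORR R=BGYG D=BOYR L=BGOW
After move 4 (F'): F=YGYO U=WOBY R=OGBG D=GWYR L=BROR
Query 1: U[3] = Y
Query 2: R[0] = O
Query 3: F[0] = Y
Query 4: L[1] = R
Query 5: D[2] = Y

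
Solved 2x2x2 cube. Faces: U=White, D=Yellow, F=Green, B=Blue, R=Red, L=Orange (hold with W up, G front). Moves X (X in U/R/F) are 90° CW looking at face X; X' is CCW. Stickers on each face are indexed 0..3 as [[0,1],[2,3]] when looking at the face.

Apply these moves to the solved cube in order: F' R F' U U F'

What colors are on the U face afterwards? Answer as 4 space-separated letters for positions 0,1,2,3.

Answer: R Y O O

Derivation:
After move 1 (F'): F=GGGG U=WWRR R=YRYR D=OOYY L=OWOW
After move 2 (R): R=YYRR U=WGRG F=GOGY D=OBYB B=RBWB
After move 3 (F'): F=OYGG U=WGYR R=BYOR D=WWYB L=OGOR
After move 4 (U): U=YWRG F=BYGG R=RBOR B=OGWB L=OYOR
After move 5 (U): U=RYGW F=RBGG R=OGOR B=OYWB L=BYOR
After move 6 (F'): F=BGRG U=RYOO R=WGWR D=YRYB L=BWOG
Query: U face = RYOO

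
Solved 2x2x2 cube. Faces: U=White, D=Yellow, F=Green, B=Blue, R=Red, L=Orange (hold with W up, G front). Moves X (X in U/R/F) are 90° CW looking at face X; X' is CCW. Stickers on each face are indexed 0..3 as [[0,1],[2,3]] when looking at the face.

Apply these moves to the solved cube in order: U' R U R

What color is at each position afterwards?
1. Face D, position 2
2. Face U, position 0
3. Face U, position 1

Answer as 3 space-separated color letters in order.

After move 1 (U'): U=WWWW F=OOGG R=GGRR B=RRBB L=BBOO
After move 2 (R): R=RGRG U=WOWG F=OYGY D=YBYR B=WRWB
After move 3 (U): U=WWGO F=RGGY R=WRRG B=BBWB L=OYOO
After move 4 (R): R=RWGR U=WGGY F=RBGR D=YWYB B=OBWB
Query 1: D[2] = Y
Query 2: U[0] = W
Query 3: U[1] = G

Answer: Y W G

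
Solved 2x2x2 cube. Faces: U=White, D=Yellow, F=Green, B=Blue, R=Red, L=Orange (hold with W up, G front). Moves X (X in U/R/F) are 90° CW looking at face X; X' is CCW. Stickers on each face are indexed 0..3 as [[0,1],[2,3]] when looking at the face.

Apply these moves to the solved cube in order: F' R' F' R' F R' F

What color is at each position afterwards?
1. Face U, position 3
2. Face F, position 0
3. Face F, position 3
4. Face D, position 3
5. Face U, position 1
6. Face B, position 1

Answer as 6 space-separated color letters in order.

Answer: W Y O B W B

Derivation:
After move 1 (F'): F=GGGG U=WWRR R=YRYR D=OOYY L=OWOW
After move 2 (R'): R=RRYY U=WBRB F=GWGR D=OGYG B=YBOB
After move 3 (F'): F=WRGG U=WBRY R=GROY D=WWYG L=OBOR
After move 4 (R'): R=RYGO U=WORY F=WBGY D=WRYG B=GBWB
After move 5 (F): F=GWYB U=WORB R=RYYO D=GRYG L=OWOR
After move 6 (R'): R=YORY U=WWRG F=GOYB D=GWYB B=GBRB
After move 7 (F): F=YGBO U=WWRW R=ROGY D=RYYB L=OGOW
Query 1: U[3] = W
Query 2: F[0] = Y
Query 3: F[3] = O
Query 4: D[3] = B
Query 5: U[1] = W
Query 6: B[1] = B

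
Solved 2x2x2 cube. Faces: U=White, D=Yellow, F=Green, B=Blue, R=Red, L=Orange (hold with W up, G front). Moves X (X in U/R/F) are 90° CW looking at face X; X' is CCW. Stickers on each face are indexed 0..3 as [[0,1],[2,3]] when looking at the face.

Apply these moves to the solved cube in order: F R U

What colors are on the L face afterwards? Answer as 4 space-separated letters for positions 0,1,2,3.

After move 1 (F): F=GGGG U=WWOO R=WRWR D=RRYY L=OYOY
After move 2 (R): R=WWRR U=WGOG F=GRGY D=RBYB B=OBWB
After move 3 (U): U=OWGG F=WWGY R=OBRR B=OYWB L=GROY
Query: L face = GROY

Answer: G R O Y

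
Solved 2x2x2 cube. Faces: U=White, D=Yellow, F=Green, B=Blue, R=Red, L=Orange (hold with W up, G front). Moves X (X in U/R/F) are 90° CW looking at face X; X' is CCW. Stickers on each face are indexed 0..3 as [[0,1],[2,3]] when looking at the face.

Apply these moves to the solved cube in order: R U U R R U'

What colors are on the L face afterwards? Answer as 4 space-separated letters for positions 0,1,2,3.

Answer: Y Y O O

Derivation:
After move 1 (R): R=RRRR U=WGWG F=GYGY D=YBYB B=WBWB
After move 2 (U): U=WWGG F=RRGY R=WBRR B=OOWB L=GYOO
After move 3 (U): U=GWGW F=WBGY R=OORR B=GYWB L=RROO
After move 4 (R): R=RORO U=GBGY F=WBGB D=YWYG B=WYWB
After move 5 (R): R=RROO U=GBGB F=WWGG D=YWYW B=YYBB
After move 6 (U'): U=BBGG F=RRGG R=WWOO B=RRBB L=YYOO
Query: L face = YYOO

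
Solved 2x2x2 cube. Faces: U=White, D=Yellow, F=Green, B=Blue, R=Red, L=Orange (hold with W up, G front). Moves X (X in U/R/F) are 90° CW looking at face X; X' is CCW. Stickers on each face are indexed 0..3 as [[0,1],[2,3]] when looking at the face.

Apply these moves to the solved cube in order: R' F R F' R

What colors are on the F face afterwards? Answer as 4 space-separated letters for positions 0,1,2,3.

After move 1 (R'): R=RRRR U=WBWB F=GWGW D=YGYG B=YBYB
After move 2 (F): F=GGWW U=WBOO R=WRBR D=RRYG L=OYOG
After move 3 (R): R=BWRR U=WGOW F=GRWG D=RYYY B=OBBB
After move 4 (F'): F=RGGW U=WGBR R=YWRR D=YGYY L=OWOO
After move 5 (R): R=RYRW U=WGBW F=RGGY D=YBYO B=RBGB
Query: F face = RGGY

Answer: R G G Y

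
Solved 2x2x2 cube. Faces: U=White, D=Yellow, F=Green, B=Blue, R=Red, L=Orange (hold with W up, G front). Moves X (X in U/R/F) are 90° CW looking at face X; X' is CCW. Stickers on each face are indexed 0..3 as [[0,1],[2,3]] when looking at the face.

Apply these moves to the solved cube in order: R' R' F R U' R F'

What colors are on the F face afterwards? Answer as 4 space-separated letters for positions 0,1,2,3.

Answer: G G O B

Derivation:
After move 1 (R'): R=RRRR U=WBWB F=GWGW D=YGYG B=YBYB
After move 2 (R'): R=RRRR U=WYWY F=GBGB D=YWYW B=GBGB
After move 3 (F): F=GGBB U=WYOO R=WRYR D=RRYW L=OYOW
After move 4 (R): R=YWRR U=WGOB F=GRBW D=RGYG B=OBYB
After move 5 (U'): U=GBWO F=OYBW R=GRRR B=YWYB L=OBOW
After move 6 (R): R=RGRR U=GYWW F=OGBG D=RYYY B=OWBB
After move 7 (F'): F=GGOB U=GYRR R=YGRR D=BWYY L=OWOW
Query: F face = GGOB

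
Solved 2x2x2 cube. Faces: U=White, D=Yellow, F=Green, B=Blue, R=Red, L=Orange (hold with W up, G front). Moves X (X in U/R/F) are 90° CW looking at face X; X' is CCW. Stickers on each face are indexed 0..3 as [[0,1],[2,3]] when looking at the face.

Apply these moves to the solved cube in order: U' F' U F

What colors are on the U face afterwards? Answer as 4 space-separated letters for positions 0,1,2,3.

Answer: G W W G

Derivation:
After move 1 (U'): U=WWWW F=OOGG R=GGRR B=RRBB L=BBOO
After move 2 (F'): F=OGOG U=WWGR R=YGYR D=BOYY L=BWOW
After move 3 (U): U=GWRW F=YGOG R=RRYR B=BWBB L=OGOW
After move 4 (F): F=OYGG U=GWWG R=RRWR D=YRYY L=OBOO
Query: U face = GWWG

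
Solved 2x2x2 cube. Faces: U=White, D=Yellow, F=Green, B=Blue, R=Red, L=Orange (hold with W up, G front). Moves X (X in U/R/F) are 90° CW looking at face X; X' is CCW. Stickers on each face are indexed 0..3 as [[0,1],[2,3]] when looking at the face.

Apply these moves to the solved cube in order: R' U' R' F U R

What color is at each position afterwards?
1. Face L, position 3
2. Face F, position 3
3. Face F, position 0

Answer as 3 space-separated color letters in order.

Answer: O W W

Derivation:
After move 1 (R'): R=RRRR U=WBWB F=GWGW D=YGYG B=YBYB
After move 2 (U'): U=BBWW F=OOGW R=GWRR B=RRYB L=YBOO
After move 3 (R'): R=WRGR U=BYWR F=OBGW D=YOYW B=GRGB
After move 4 (F): F=GOWB U=BYOB R=WRRR D=GWYW L=YYOO
After move 5 (U): U=OBBY F=WRWB R=GRRR B=YYGB L=GOOO
After move 6 (R): R=RGRR U=ORBB F=WWWW D=GGYY B=YYBB
Query 1: L[3] = O
Query 2: F[3] = W
Query 3: F[0] = W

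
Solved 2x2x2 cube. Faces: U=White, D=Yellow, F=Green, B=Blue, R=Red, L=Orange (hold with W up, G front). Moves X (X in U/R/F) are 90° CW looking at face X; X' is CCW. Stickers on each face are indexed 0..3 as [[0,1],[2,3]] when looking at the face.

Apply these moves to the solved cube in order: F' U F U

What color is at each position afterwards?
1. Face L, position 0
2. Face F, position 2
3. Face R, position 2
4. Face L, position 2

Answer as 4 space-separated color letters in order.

Answer: G G W O

Derivation:
After move 1 (F'): F=GGGG U=WWRR R=YRYR D=OOYY L=OWOW
After move 2 (U): U=RWRW F=YRGG R=BBYR B=OWBB L=GGOW
After move 3 (F): F=GYGR U=RWWG R=RBWR D=YBYY L=GOOO
After move 4 (U): U=WRGW F=RBGR R=OWWR B=GOBB L=GYOO
Query 1: L[0] = G
Query 2: F[2] = G
Query 3: R[2] = W
Query 4: L[2] = O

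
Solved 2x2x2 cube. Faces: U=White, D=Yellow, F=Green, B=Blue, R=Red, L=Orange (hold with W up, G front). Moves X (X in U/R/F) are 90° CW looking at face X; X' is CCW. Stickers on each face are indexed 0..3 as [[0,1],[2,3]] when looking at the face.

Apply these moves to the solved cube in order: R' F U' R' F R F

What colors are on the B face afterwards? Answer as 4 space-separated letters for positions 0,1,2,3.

Answer: B R Y B

Derivation:
After move 1 (R'): R=RRRR U=WBWB F=GWGW D=YGYG B=YBYB
After move 2 (F): F=GGWW U=WBOO R=WRBR D=RRYG L=OYOG
After move 3 (U'): U=BOWO F=OYWW R=GGBR B=WRYB L=YBOG
After move 4 (R'): R=GRGB U=BYWW F=OOWO D=RYYW B=GRRB
After move 5 (F): F=WOOO U=BYGB R=WRWB D=GGYW L=YROY
After move 6 (R): R=WWBR U=BOGO F=WGOW D=GRYG B=BRYB
After move 7 (F): F=OWWG U=BOYR R=GWOR D=BWYG L=YGOR
Query: B face = BRYB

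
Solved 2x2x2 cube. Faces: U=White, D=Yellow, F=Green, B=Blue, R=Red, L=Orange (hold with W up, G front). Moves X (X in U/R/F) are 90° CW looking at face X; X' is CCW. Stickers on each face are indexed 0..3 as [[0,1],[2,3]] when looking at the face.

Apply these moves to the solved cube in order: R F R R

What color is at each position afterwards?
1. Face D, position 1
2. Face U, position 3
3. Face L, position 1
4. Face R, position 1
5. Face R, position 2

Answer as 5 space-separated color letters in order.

Answer: G B Y G R

Derivation:
After move 1 (R): R=RRRR U=WGWG F=GYGY D=YBYB B=WBWB
After move 2 (F): F=GGYY U=WGOO R=WRGR D=RRYB L=OYOB
After move 3 (R): R=GWRR U=WGOY F=GRYB D=RWYW B=OBGB
After move 4 (R): R=RGRW U=WROB F=GWYW D=RGYO B=YBGB
Query 1: D[1] = G
Query 2: U[3] = B
Query 3: L[1] = Y
Query 4: R[1] = G
Query 5: R[2] = R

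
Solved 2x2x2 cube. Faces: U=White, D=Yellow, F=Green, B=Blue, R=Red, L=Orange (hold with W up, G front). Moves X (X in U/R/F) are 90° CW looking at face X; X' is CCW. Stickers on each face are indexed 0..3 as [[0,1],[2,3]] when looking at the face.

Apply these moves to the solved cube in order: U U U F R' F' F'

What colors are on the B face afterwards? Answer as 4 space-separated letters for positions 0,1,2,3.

Answer: Y R G B

Derivation:
After move 1 (U): U=WWWW F=RRGG R=BBRR B=OOBB L=GGOO
After move 2 (U): U=WWWW F=BBGG R=OORR B=GGBB L=RROO
After move 3 (U): U=WWWW F=OOGG R=GGRR B=RRBB L=BBOO
After move 4 (F): F=GOGO U=WWOB R=WGWR D=RGYY L=BYOY
After move 5 (R'): R=GRWW U=WBOR F=GWGB D=ROYO B=YRGB
After move 6 (F'): F=WBGG U=WBGW R=ORRW D=YYYO L=BROO
After move 7 (F'): F=BGWG U=WBOR R=YRYW D=ROYO L=BWOG
Query: B face = YRGB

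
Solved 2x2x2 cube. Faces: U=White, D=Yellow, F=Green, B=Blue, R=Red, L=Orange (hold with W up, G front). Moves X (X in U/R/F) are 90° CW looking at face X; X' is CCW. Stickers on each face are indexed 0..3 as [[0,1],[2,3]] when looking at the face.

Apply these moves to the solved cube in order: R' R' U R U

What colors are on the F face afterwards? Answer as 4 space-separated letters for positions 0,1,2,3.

After move 1 (R'): R=RRRR U=WBWB F=GWGW D=YGYG B=YBYB
After move 2 (R'): R=RRRR U=WYWY F=GBGB D=YWYW B=GBGB
After move 3 (U): U=WWYY F=RRGB R=GBRR B=OOGB L=GBOO
After move 4 (R): R=RGRB U=WRYB F=RWGW D=YGYO B=YOWB
After move 5 (U): U=YWBR F=RGGW R=YORB B=GBWB L=RWOO
Query: F face = RGGW

Answer: R G G W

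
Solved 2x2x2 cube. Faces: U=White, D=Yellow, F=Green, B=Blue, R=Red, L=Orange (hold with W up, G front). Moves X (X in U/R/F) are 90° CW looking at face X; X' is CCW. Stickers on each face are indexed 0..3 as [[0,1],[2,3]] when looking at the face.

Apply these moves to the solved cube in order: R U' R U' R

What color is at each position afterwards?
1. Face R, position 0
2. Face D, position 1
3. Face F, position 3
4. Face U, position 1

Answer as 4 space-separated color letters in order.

Answer: R G R B

Derivation:
After move 1 (R): R=RRRR U=WGWG F=GYGY D=YBYB B=WBWB
After move 2 (U'): U=GGWW F=OOGY R=GYRR B=RRWB L=WBOO
After move 3 (R): R=RGRY U=GOWY F=OBGB D=YWYR B=WRGB
After move 4 (U'): U=OYGW F=WBGB R=OBRY B=RGGB L=WROO
After move 5 (R): R=ROYB U=OBGB F=WWGR D=YGYR B=WGYB
Query 1: R[0] = R
Query 2: D[1] = G
Query 3: F[3] = R
Query 4: U[1] = B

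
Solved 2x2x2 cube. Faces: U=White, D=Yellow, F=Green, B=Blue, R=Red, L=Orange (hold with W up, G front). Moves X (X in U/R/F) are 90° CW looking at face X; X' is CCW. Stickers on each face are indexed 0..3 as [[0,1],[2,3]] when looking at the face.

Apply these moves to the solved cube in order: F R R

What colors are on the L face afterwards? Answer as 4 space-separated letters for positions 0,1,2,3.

Answer: O Y O Y

Derivation:
After move 1 (F): F=GGGG U=WWOO R=WRWR D=RRYY L=OYOY
After move 2 (R): R=WWRR U=WGOG F=GRGY D=RBYB B=OBWB
After move 3 (R): R=RWRW U=WROY F=GBGB D=RWYO B=GBGB
Query: L face = OYOY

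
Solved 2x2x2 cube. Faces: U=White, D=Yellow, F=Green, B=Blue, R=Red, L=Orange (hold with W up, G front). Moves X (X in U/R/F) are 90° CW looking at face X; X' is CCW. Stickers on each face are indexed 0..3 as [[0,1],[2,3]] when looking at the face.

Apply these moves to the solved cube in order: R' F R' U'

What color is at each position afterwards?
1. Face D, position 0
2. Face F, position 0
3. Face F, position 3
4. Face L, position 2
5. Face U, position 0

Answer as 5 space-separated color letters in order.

After move 1 (R'): R=RRRR U=WBWB F=GWGW D=YGYG B=YBYB
After move 2 (F): F=GGWW U=WBOO R=WRBR D=RRYG L=OYOG
After move 3 (R'): R=RRWB U=WYOY F=GBWO D=RGYW B=GBRB
After move 4 (U'): U=YYWO F=OYWO R=GBWB B=RRRB L=GBOG
Query 1: D[0] = R
Query 2: F[0] = O
Query 3: F[3] = O
Query 4: L[2] = O
Query 5: U[0] = Y

Answer: R O O O Y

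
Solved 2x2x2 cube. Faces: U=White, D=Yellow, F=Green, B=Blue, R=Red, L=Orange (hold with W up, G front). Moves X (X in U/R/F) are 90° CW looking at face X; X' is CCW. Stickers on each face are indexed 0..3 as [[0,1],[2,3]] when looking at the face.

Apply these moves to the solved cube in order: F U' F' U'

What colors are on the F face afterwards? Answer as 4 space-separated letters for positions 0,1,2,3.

After move 1 (F): F=GGGG U=WWOO R=WRWR D=RRYY L=OYOY
After move 2 (U'): U=WOWO F=OYGG R=GGWR B=WRBB L=BBOY
After move 3 (F'): F=YGOG U=WOGW R=RGRR D=BYYY L=BOOW
After move 4 (U'): U=OWWG F=BOOG R=YGRR B=RGBB L=WROW
Query: F face = BOOG

Answer: B O O G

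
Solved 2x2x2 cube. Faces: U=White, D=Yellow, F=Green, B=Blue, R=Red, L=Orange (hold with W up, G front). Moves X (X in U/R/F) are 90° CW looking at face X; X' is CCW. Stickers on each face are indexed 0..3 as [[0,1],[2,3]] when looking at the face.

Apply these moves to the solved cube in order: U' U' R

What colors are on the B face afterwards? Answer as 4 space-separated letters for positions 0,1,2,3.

After move 1 (U'): U=WWWW F=OOGG R=GGRR B=RRBB L=BBOO
After move 2 (U'): U=WWWW F=BBGG R=OORR B=GGBB L=RROO
After move 3 (R): R=RORO U=WBWG F=BYGY D=YBYG B=WGWB
Query: B face = WGWB

Answer: W G W B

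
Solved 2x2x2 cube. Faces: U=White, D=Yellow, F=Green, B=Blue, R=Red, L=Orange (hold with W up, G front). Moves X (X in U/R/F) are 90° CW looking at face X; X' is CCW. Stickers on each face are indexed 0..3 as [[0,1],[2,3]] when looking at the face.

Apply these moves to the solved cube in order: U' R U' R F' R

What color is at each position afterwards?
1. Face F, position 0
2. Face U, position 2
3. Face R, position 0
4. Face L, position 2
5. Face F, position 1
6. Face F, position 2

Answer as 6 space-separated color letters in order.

Answer: B R Y O O B

Derivation:
After move 1 (U'): U=WWWW F=OOGG R=GGRR B=RRBB L=BBOO
After move 2 (R): R=RGRG U=WOWG F=OYGY D=YBYR B=WRWB
After move 3 (U'): U=OGWW F=BBGY R=OYRG B=RGWB L=WROO
After move 4 (R): R=ROGY U=OBWY F=BBGR D=YWYR B=WGGB
After move 5 (F'): F=BRBG U=OBRG R=WOYY D=ROYR L=WYOW
After move 6 (R): R=YWYO U=ORRG F=BOBR D=RGYW B=GGBB
Query 1: F[0] = B
Query 2: U[2] = R
Query 3: R[0] = Y
Query 4: L[2] = O
Query 5: F[1] = O
Query 6: F[2] = B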